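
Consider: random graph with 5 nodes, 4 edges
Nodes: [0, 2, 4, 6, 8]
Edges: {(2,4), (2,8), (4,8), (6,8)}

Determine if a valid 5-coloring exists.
Yes, G is 5-colorable

A valid 5-coloring: color 1: [0, 8]; color 2: [2, 6]; color 3: [4].
(χ(G) = 3 ≤ 5.)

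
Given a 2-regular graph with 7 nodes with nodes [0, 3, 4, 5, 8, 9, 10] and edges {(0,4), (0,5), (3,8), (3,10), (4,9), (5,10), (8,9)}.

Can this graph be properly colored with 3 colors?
Yes, G is 3-colorable

A valid 3-coloring: color 1: [0, 3, 9]; color 2: [4, 5, 8]; color 3: [10].
(χ(G) = 3 ≤ 3.)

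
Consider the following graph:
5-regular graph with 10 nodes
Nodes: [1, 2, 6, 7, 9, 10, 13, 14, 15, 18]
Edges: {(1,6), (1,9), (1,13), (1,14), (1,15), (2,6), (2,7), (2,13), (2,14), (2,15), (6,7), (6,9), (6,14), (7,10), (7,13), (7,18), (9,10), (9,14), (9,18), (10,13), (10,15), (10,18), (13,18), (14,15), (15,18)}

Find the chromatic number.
Clique number ω(G) = 4 (lower bound: χ ≥ ω).
The clique on [1, 6, 9, 14] has size 4, forcing χ ≥ 4, and the coloring below uses 4 colors, so χ(G) = 4.
A valid 4-coloring: color 1: [7, 9, 15]; color 2: [1, 2, 18]; color 3: [13, 14]; color 4: [6, 10].

χ(G) = 4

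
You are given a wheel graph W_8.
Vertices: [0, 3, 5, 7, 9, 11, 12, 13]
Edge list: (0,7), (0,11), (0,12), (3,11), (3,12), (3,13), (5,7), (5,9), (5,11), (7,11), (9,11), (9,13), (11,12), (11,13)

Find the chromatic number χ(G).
Clique number ω(G) = 3 (lower bound: χ ≥ ω).
Odd cycle [7, 5, 9, 13, 3, 12, 0] needs 3 colors (χ ≥ 3).
Vertex 11 is adjacent to every vertex of [0, 3, 5, 7, 9, 12, 13], which already need 3 colors among themselves, so 11 needs a new color (χ ≥ 4).
The coloring below uses 4 colors, so χ(G) = 4.
A valid 4-coloring: color 1: [11]; color 2: [7, 9, 12]; color 3: [0, 5, 13]; color 4: [3].

χ(G) = 4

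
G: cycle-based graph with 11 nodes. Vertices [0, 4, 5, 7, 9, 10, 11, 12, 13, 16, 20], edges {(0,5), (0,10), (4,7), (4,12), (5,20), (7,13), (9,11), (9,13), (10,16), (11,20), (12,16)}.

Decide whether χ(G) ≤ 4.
Yes, G is 4-colorable

A valid 4-coloring: color 1: [0, 4, 11, 13, 16]; color 2: [5, 7, 9, 10, 12]; color 3: [20].
(χ(G) = 3 ≤ 4.)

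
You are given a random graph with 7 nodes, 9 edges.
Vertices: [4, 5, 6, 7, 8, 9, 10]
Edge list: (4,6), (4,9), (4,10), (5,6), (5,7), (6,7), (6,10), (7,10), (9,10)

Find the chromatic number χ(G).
χ(G) = 3

Clique number ω(G) = 3 (lower bound: χ ≥ ω).
The clique on [4, 9, 10] has size 3, forcing χ ≥ 3, and the coloring below uses 3 colors, so χ(G) = 3.
A valid 3-coloring: color 1: [5, 8, 10]; color 2: [6, 9]; color 3: [4, 7].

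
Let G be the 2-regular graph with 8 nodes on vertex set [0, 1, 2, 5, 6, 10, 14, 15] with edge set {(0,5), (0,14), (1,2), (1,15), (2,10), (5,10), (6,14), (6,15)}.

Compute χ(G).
χ(G) = 2

Clique number ω(G) = 2 (lower bound: χ ≥ ω).
The graph is bipartite (no odd cycle), so 2 colors suffice: χ(G) = 2.
A valid 2-coloring: color 1: [0, 1, 6, 10]; color 2: [2, 5, 14, 15].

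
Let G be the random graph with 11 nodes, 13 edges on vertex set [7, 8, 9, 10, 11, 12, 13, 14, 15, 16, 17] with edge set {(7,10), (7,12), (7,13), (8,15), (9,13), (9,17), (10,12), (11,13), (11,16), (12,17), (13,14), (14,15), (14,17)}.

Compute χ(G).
Clique number ω(G) = 3 (lower bound: χ ≥ ω).
The clique on [7, 10, 12] has size 3, forcing χ ≥ 3, and the coloring below uses 3 colors, so χ(G) = 3.
A valid 3-coloring: color 1: [10, 13, 15, 16, 17]; color 2: [7, 8, 9, 11, 14]; color 3: [12].

χ(G) = 3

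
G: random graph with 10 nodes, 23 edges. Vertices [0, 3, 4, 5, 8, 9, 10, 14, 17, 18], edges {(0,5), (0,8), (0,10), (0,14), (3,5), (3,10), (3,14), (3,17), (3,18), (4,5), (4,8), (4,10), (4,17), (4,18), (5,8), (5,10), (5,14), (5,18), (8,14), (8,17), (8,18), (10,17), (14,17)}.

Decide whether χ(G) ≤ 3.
No, G is not 3-colorable

The clique on vertices [0, 5, 8, 14] has size 4 > 3, so it alone needs 4 colors.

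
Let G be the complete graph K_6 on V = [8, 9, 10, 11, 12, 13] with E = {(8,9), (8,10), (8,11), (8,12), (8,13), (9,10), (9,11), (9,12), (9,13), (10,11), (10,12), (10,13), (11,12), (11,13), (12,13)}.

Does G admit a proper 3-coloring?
No, G is not 3-colorable

The clique on vertices [8, 9, 10, 11, 12, 13] has size 6 > 3, so it alone needs 6 colors.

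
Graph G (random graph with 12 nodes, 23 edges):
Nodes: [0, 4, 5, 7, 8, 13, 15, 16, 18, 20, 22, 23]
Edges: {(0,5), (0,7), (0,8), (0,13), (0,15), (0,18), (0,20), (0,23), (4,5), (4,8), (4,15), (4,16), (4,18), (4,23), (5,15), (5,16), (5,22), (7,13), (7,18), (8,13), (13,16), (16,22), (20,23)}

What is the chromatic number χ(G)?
Clique number ω(G) = 3 (lower bound: χ ≥ ω).
The clique on [0, 5, 15] has size 3, forcing χ ≥ 3, and the coloring below uses 3 colors, so χ(G) = 3.
A valid 3-coloring: color 1: [0, 4, 22]; color 2: [5, 13, 18, 23]; color 3: [7, 8, 15, 16, 20].

χ(G) = 3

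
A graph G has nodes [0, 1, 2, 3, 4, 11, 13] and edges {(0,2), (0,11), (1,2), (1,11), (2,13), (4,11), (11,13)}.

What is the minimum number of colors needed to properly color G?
Clique number ω(G) = 2 (lower bound: χ ≥ ω).
The graph is bipartite (no odd cycle), so 2 colors suffice: χ(G) = 2.
A valid 2-coloring: color 1: [2, 3, 11]; color 2: [0, 1, 4, 13].

χ(G) = 2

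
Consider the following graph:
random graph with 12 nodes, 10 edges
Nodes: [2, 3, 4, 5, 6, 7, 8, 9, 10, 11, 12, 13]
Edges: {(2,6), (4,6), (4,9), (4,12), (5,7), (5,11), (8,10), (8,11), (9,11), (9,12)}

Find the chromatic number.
Clique number ω(G) = 3 (lower bound: χ ≥ ω).
The clique on [4, 9, 12] has size 3, forcing χ ≥ 3, and the coloring below uses 3 colors, so χ(G) = 3.
A valid 3-coloring: color 1: [2, 3, 4, 7, 10, 11, 13]; color 2: [5, 6, 8, 9]; color 3: [12].

χ(G) = 3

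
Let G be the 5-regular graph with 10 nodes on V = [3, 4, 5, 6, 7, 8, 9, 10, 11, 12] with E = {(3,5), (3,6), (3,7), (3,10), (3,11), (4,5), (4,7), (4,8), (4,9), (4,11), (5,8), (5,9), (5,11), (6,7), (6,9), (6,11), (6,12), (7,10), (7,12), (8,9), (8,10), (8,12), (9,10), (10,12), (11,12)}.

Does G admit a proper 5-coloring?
Yes, G is 5-colorable

A valid 5-coloring: color 1: [5, 6, 10]; color 2: [7, 8, 11]; color 3: [3, 9, 12]; color 4: [4].
(χ(G) = 4 ≤ 5.)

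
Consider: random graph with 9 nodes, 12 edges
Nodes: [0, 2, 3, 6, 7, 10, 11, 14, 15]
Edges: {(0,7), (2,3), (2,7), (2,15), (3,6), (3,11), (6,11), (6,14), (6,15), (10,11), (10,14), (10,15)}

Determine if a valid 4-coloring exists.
Yes, G is 4-colorable

A valid 4-coloring: color 1: [0, 2, 6, 10]; color 2: [3, 7, 14, 15]; color 3: [11].
(χ(G) = 3 ≤ 4.)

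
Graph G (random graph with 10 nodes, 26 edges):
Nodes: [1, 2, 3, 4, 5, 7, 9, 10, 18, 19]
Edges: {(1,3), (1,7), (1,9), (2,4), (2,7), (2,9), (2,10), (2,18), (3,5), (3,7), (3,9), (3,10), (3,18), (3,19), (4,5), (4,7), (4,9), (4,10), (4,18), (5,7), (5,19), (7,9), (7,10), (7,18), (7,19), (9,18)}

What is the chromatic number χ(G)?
χ(G) = 5

Clique number ω(G) = 5 (lower bound: χ ≥ ω).
The clique on [2, 4, 7, 9, 18] has size 5, forcing χ ≥ 5, and the coloring below uses 5 colors, so χ(G) = 5.
A valid 5-coloring: color 1: [7]; color 2: [3, 4]; color 3: [9, 10, 19]; color 4: [1, 5, 18]; color 5: [2].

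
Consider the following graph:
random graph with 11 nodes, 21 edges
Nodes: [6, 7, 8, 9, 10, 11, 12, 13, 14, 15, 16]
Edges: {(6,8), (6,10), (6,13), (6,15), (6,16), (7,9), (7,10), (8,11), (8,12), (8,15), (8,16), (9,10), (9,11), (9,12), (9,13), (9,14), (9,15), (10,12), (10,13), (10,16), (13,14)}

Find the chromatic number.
Clique number ω(G) = 3 (lower bound: χ ≥ ω).
The clique on [6, 8, 16] has size 3, forcing χ ≥ 3, and the coloring below uses 3 colors, so χ(G) = 3.
A valid 3-coloring: color 1: [6, 9]; color 2: [8, 10, 14]; color 3: [7, 11, 12, 13, 15, 16].

χ(G) = 3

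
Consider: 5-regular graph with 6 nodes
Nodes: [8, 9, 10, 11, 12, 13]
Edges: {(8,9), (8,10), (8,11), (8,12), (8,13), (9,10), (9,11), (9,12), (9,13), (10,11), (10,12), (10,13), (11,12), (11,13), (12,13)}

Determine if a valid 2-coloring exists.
No, G is not 2-colorable

The clique on vertices [8, 9, 10, 11, 12, 13] has size 6 > 2, so it alone needs 6 colors.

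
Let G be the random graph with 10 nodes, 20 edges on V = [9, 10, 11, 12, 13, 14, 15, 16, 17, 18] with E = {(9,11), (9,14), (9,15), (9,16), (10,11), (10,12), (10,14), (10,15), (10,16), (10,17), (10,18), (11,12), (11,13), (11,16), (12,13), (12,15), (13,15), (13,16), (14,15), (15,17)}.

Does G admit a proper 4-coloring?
Yes, G is 4-colorable

A valid 4-coloring: color 1: [9, 10, 13]; color 2: [11, 15, 18]; color 3: [12, 14, 16, 17].
(χ(G) = 3 ≤ 4.)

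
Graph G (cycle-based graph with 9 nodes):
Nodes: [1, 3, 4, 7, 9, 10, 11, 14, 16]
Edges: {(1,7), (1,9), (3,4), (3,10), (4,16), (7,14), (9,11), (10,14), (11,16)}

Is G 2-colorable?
Odd cycle [9, 11, 16, 4, 3, 10, 14, 7, 1] needs 3 colors (χ ≥ 3).
Hence χ(G) ≥ 3 > 2, so no proper 2-coloring exists.

No, G is not 2-colorable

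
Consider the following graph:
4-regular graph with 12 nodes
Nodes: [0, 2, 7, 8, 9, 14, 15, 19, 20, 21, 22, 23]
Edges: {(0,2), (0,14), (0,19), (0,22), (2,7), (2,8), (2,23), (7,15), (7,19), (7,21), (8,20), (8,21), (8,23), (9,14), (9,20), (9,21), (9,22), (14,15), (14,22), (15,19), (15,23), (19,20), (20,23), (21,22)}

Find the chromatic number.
Clique number ω(G) = 3 (lower bound: χ ≥ ω).
The clique on [0, 14, 22] has size 3, forcing χ ≥ 3, and the coloring below uses 3 colors, so χ(G) = 3.
A valid 3-coloring: color 1: [0, 7, 8, 9]; color 2: [2, 15, 20, 22]; color 3: [14, 19, 21, 23].

χ(G) = 3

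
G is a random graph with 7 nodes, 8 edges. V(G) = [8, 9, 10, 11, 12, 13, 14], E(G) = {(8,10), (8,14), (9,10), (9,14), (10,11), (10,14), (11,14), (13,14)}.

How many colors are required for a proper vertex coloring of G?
Clique number ω(G) = 3 (lower bound: χ ≥ ω).
The clique on [8, 10, 14] has size 3, forcing χ ≥ 3, and the coloring below uses 3 colors, so χ(G) = 3.
A valid 3-coloring: color 1: [12, 14]; color 2: [10, 13]; color 3: [8, 9, 11].

χ(G) = 3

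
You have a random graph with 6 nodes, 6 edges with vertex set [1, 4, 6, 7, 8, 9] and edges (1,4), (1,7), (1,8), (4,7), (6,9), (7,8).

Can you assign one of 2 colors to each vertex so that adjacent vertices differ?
No, G is not 2-colorable

The clique on vertices [1, 7, 8] has size 3 > 2, so it alone needs 3 colors.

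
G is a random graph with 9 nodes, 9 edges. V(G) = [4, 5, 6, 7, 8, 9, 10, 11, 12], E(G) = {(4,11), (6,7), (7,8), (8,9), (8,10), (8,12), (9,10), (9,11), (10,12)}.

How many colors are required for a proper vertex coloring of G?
Clique number ω(G) = 3 (lower bound: χ ≥ ω).
The clique on [8, 9, 10] has size 3, forcing χ ≥ 3, and the coloring below uses 3 colors, so χ(G) = 3.
A valid 3-coloring: color 1: [5, 6, 8, 11]; color 2: [4, 7, 10]; color 3: [9, 12].

χ(G) = 3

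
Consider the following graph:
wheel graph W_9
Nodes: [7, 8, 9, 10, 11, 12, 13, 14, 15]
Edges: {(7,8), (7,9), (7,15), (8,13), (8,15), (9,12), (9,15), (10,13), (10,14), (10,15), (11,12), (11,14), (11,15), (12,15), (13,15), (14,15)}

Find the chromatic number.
Clique number ω(G) = 3 (lower bound: χ ≥ ω).
The clique on [7, 8, 15] has size 3, forcing χ ≥ 3, and the coloring below uses 3 colors, so χ(G) = 3.
A valid 3-coloring: color 1: [15]; color 2: [8, 9, 10, 11]; color 3: [7, 12, 13, 14].

χ(G) = 3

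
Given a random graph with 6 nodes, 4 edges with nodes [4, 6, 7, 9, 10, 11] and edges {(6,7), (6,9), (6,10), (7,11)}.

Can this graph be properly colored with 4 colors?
Yes, G is 4-colorable

A valid 4-coloring: color 1: [4, 6, 11]; color 2: [7, 9, 10].
(χ(G) = 2 ≤ 4.)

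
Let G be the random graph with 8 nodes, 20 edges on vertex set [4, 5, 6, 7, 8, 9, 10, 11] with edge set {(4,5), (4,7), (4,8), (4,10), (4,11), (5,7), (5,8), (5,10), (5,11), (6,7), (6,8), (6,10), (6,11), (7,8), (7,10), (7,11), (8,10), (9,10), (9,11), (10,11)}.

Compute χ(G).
χ(G) = 5

Clique number ω(G) = 5 (lower bound: χ ≥ ω).
The clique on [4, 5, 7, 8, 10] has size 5, forcing χ ≥ 5, and the coloring below uses 5 colors, so χ(G) = 5.
A valid 5-coloring: color 1: [10]; color 2: [7, 9]; color 3: [8, 11]; color 4: [4, 6]; color 5: [5].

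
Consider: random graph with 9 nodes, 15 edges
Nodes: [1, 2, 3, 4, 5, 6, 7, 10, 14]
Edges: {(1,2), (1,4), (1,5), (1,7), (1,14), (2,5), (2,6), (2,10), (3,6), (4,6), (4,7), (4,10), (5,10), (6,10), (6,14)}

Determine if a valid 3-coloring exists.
A valid 3-coloring: color 1: [5, 6, 7]; color 2: [2, 3, 4, 14]; color 3: [1, 10].
(χ(G) = 3 ≤ 3.)

Yes, G is 3-colorable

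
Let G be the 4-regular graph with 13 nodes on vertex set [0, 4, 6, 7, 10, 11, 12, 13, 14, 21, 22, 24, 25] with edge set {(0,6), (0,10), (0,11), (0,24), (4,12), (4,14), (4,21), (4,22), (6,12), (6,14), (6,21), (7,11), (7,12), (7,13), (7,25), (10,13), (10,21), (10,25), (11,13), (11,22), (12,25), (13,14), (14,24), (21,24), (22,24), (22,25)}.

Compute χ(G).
χ(G) = 3

Clique number ω(G) = 3 (lower bound: χ ≥ ω).
The clique on [7, 12, 25] has size 3, forcing χ ≥ 3, and the coloring below uses 3 colors, so χ(G) = 3.
A valid 3-coloring: color 1: [4, 6, 7, 10, 24]; color 2: [11, 14, 21, 25]; color 3: [0, 12, 13, 22].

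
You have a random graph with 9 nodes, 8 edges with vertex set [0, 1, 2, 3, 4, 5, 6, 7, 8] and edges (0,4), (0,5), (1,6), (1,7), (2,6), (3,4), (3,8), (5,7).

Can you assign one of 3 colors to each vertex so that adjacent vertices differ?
A valid 3-coloring: color 1: [1, 2, 4, 5, 8]; color 2: [0, 3, 6, 7].
(χ(G) = 2 ≤ 3.)

Yes, G is 3-colorable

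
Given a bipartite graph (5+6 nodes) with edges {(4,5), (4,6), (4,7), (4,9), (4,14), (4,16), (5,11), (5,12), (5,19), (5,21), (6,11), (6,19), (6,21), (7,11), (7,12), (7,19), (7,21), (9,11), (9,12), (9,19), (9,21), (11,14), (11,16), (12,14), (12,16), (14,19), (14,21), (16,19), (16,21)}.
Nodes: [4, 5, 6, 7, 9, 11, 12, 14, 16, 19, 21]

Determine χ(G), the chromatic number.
Clique number ω(G) = 2 (lower bound: χ ≥ ω).
The graph is bipartite (no odd cycle), so 2 colors suffice: χ(G) = 2.
A valid 2-coloring: color 1: [4, 11, 12, 19, 21]; color 2: [5, 6, 7, 9, 14, 16].

χ(G) = 2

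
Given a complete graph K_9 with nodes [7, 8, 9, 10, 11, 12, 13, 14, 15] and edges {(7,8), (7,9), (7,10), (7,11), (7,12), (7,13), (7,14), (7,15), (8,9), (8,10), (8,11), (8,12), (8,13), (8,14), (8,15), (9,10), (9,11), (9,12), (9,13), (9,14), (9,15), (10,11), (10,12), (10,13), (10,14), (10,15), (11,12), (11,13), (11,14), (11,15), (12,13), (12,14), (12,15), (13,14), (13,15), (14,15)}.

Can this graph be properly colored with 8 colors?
No, G is not 8-colorable

The clique on vertices [7, 8, 9, 10, 11, 12, 13, 14, 15] has size 9 > 8, so it alone needs 9 colors.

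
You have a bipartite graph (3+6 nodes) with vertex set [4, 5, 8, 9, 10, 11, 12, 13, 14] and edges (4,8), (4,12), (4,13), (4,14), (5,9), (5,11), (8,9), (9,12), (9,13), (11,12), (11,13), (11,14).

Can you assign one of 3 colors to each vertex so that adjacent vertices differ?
Yes, G is 3-colorable

A valid 3-coloring: color 1: [4, 9, 10, 11]; color 2: [5, 8, 12, 13, 14].
(χ(G) = 2 ≤ 3.)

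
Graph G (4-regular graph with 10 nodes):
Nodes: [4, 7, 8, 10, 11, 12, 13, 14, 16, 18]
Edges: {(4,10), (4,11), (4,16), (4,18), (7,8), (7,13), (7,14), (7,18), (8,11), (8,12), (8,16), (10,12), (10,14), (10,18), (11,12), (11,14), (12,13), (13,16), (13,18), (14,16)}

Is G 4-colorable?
A valid 4-coloring: color 1: [7, 10, 11, 16]; color 2: [4, 8, 13, 14]; color 3: [12, 18].
(χ(G) = 3 ≤ 4.)

Yes, G is 4-colorable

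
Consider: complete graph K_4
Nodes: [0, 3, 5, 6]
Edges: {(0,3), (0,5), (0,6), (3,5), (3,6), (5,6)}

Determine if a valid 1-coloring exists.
The clique on vertices [0, 3, 5, 6] has size 4 > 1, so it alone needs 4 colors.

No, G is not 1-colorable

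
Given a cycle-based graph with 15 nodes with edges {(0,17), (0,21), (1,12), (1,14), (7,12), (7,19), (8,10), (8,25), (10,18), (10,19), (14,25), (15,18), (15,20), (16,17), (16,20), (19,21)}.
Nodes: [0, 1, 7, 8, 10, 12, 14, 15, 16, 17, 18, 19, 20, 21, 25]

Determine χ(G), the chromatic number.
χ(G) = 3

Clique number ω(G) = 2 (lower bound: χ ≥ ω).
Odd cycle [0, 21, 19, 10, 18, 15, 20, 16, 17] needs 3 colors (χ ≥ 3).
The coloring below uses 3 colors, so χ(G) = 3.
A valid 3-coloring: color 1: [0, 8, 12, 14, 16, 18, 19]; color 2: [1, 7, 10, 15, 17, 21, 25]; color 3: [20].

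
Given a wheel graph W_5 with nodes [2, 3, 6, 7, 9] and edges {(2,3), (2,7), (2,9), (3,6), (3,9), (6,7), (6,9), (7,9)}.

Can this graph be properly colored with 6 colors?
A valid 6-coloring: color 1: [9]; color 2: [3, 7]; color 3: [2, 6].
(χ(G) = 3 ≤ 6.)

Yes, G is 6-colorable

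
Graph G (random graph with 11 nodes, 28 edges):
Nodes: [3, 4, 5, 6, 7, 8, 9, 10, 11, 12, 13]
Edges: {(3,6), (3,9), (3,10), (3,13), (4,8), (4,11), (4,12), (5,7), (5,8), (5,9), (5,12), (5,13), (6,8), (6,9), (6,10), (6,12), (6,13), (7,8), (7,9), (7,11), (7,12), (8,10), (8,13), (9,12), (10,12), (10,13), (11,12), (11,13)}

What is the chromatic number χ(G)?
Clique number ω(G) = 4 (lower bound: χ ≥ ω).
The clique on [6, 8, 10, 13] has size 4, forcing χ ≥ 4, and the coloring below uses 4 colors, so χ(G) = 4.
A valid 4-coloring: color 1: [3, 8, 12]; color 2: [4, 6, 7]; color 3: [9, 13]; color 4: [5, 10, 11].

χ(G) = 4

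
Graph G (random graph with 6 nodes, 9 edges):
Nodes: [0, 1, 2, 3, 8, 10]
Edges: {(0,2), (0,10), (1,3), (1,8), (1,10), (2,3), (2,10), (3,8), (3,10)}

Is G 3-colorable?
Yes, G is 3-colorable

A valid 3-coloring: color 1: [8, 10]; color 2: [0, 3]; color 3: [1, 2].
(χ(G) = 3 ≤ 3.)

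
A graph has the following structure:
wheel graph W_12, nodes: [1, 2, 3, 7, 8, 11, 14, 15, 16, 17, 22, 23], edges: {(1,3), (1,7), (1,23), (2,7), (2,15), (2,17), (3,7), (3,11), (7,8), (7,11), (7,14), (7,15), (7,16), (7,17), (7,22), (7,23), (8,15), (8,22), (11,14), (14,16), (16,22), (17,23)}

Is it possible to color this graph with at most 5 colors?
A valid 5-coloring: color 1: [7]; color 2: [1, 11, 15, 16, 17]; color 3: [2, 3, 14, 22, 23]; color 4: [8].
(χ(G) = 4 ≤ 5.)

Yes, G is 5-colorable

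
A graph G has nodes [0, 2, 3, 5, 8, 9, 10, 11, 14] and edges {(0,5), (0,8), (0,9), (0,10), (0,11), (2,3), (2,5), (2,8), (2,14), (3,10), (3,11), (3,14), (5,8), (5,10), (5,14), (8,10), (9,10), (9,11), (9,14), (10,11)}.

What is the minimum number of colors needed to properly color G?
Clique number ω(G) = 4 (lower bound: χ ≥ ω).
The clique on [0, 5, 8, 10] has size 4, forcing χ ≥ 4, and the coloring below uses 4 colors, so χ(G) = 4.
A valid 4-coloring: color 1: [2, 10]; color 2: [0, 3]; color 3: [5, 9]; color 4: [8, 11, 14].

χ(G) = 4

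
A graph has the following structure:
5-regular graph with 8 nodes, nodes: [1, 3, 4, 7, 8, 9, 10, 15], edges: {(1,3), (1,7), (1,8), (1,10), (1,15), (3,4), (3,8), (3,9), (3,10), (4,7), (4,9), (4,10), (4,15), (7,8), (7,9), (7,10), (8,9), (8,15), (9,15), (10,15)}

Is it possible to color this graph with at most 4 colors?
A valid 4-coloring: color 1: [3, 7, 15]; color 2: [4, 8]; color 3: [1, 9]; color 4: [10].
(χ(G) = 4 ≤ 4.)

Yes, G is 4-colorable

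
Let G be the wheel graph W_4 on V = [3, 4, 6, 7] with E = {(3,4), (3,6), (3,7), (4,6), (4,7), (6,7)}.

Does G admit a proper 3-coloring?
No, G is not 3-colorable

The clique on vertices [3, 4, 6, 7] has size 4 > 3, so it alone needs 4 colors.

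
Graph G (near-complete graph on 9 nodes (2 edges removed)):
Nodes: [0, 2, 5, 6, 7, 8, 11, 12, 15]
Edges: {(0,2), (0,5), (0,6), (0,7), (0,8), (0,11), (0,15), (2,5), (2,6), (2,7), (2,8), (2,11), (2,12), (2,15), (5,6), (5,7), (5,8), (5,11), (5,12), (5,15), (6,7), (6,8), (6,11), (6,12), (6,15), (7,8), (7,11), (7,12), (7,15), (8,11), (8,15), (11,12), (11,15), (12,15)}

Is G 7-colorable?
No, G is not 7-colorable

The clique on vertices [0, 2, 5, 6, 7, 8, 11, 15] has size 8 > 7, so it alone needs 8 colors.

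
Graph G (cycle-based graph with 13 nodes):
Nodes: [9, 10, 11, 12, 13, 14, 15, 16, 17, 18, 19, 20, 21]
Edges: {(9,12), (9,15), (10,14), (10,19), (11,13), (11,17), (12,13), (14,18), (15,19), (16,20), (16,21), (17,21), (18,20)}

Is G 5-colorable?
A valid 5-coloring: color 1: [10, 13, 15, 16, 17, 18]; color 2: [9, 11, 14, 19, 20, 21]; color 3: [12].
(χ(G) = 3 ≤ 5.)

Yes, G is 5-colorable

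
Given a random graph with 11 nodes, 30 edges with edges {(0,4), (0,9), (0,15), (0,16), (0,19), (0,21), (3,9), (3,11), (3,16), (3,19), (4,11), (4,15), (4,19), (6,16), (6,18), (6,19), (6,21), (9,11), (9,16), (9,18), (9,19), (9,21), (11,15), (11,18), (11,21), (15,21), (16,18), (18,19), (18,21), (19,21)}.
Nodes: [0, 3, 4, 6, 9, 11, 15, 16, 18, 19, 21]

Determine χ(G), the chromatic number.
χ(G) = 4

Clique number ω(G) = 4 (lower bound: χ ≥ ω).
The clique on [0, 9, 19, 21] has size 4, forcing χ ≥ 4, and the coloring below uses 4 colors, so χ(G) = 4.
A valid 4-coloring: color 1: [11, 16, 19]; color 2: [6, 9, 15]; color 3: [3, 4, 21]; color 4: [0, 18].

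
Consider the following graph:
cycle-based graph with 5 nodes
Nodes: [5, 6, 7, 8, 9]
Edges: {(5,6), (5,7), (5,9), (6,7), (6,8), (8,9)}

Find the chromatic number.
χ(G) = 3

Clique number ω(G) = 3 (lower bound: χ ≥ ω).
The clique on [5, 6, 7] has size 3, forcing χ ≥ 3, and the coloring below uses 3 colors, so χ(G) = 3.
A valid 3-coloring: color 1: [6, 9]; color 2: [5, 8]; color 3: [7].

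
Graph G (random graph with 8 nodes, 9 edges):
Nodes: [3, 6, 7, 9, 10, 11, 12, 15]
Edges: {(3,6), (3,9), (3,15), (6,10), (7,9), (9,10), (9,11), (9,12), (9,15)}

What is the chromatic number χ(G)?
Clique number ω(G) = 3 (lower bound: χ ≥ ω).
The clique on [3, 9, 15] has size 3, forcing χ ≥ 3, and the coloring below uses 3 colors, so χ(G) = 3.
A valid 3-coloring: color 1: [6, 9]; color 2: [3, 7, 10, 11, 12]; color 3: [15].

χ(G) = 3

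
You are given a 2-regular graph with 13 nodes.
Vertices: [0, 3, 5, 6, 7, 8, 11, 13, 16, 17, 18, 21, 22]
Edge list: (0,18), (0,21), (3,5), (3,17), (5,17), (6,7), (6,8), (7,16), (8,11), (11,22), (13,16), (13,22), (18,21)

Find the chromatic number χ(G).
Clique number ω(G) = 3 (lower bound: χ ≥ ω).
The clique on [0, 18, 21] has size 3, forcing χ ≥ 3, and the coloring below uses 3 colors, so χ(G) = 3.
A valid 3-coloring: color 1: [6, 16, 17, 18, 22]; color 2: [5, 7, 8, 13, 21]; color 3: [0, 3, 11].

χ(G) = 3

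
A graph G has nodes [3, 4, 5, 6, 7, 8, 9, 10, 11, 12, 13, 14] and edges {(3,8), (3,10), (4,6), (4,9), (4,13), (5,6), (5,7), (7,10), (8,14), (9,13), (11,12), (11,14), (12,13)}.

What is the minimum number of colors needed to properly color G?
χ(G) = 3

Clique number ω(G) = 3 (lower bound: χ ≥ ω).
The clique on [4, 9, 13] has size 3, forcing χ ≥ 3, and the coloring below uses 3 colors, so χ(G) = 3.
A valid 3-coloring: color 1: [6, 8, 10, 11, 13]; color 2: [3, 4, 7, 12, 14]; color 3: [5, 9].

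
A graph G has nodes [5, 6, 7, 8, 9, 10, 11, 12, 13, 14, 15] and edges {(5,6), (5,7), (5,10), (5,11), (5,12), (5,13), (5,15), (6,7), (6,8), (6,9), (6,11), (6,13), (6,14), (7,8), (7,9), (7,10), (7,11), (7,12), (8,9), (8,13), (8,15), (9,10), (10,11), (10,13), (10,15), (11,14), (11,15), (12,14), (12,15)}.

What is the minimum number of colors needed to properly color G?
χ(G) = 4

Clique number ω(G) = 4 (lower bound: χ ≥ ω).
The clique on [6, 7, 8, 9] has size 4, forcing χ ≥ 4, and the coloring below uses 4 colors, so χ(G) = 4.
A valid 4-coloring: color 1: [7, 13, 14, 15]; color 2: [5, 8]; color 3: [6, 10, 12]; color 4: [9, 11].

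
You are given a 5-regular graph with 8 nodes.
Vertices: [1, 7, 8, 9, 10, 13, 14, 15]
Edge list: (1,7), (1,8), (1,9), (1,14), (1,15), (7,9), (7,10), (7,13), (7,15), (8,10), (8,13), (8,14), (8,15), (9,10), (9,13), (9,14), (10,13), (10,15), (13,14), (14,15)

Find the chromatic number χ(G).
Clique number ω(G) = 4 (lower bound: χ ≥ ω).
The clique on [1, 8, 14, 15] has size 4, forcing χ ≥ 4, and the coloring below uses 4 colors, so χ(G) = 4.
A valid 4-coloring: color 1: [10, 14]; color 2: [1, 13]; color 3: [9, 15]; color 4: [7, 8].

χ(G) = 4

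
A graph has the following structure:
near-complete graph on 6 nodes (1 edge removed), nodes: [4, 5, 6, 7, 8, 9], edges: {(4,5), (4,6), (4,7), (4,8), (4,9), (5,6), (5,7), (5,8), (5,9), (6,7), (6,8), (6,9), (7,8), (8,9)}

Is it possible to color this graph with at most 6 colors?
Yes, G is 6-colorable

A valid 6-coloring: color 1: [4]; color 2: [6]; color 3: [5]; color 4: [8]; color 5: [7, 9].
(χ(G) = 5 ≤ 6.)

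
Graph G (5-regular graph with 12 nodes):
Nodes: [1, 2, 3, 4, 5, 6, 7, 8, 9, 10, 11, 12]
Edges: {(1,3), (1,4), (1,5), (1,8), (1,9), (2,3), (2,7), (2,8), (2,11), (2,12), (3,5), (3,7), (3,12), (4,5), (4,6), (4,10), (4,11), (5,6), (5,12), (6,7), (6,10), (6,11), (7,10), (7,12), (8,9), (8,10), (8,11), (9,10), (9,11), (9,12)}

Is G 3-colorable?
No, G is not 3-colorable

The clique on vertices [2, 3, 7, 12] has size 4 > 3, so it alone needs 4 colors.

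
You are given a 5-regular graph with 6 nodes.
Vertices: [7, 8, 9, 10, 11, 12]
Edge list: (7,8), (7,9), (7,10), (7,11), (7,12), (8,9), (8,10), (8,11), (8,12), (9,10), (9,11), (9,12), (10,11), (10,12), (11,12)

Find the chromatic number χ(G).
χ(G) = 6

Clique number ω(G) = 6 (lower bound: χ ≥ ω).
The clique on [7, 8, 9, 10, 11, 12] has size 6, forcing χ ≥ 6, and the coloring below uses 6 colors, so χ(G) = 6.
A valid 6-coloring: color 1: [12]; color 2: [9]; color 3: [7]; color 4: [8]; color 5: [10]; color 6: [11].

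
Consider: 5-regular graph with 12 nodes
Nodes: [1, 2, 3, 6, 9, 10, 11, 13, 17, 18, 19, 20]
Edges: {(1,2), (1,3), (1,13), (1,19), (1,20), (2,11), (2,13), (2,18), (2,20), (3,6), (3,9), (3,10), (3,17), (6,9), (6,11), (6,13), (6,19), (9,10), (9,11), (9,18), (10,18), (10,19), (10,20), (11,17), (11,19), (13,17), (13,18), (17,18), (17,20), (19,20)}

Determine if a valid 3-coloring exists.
Suppose a proper 3-coloring c exists. The clique [1, 2, 13] takes 3 distinct colors; by symmetry let c(1) = 1, c(2) = 2, c(13) = 3.
- Vertex 18: neighbors [2, 13] already have colors [2, 3] ⇒ c(18) = 1.
- Vertex 17: neighbors [18, 13] already have colors [1, 3] ⇒ c(17) = 2.
- Vertex 3: neighbors [1, 17] already have colors [1, 2] ⇒ c(3) = 3.
- Vertex 9: neighbors [18, 3] already have colors [1, 3] ⇒ c(9) = 2.
- Vertex 10: neighbors [18, 9, 3] already have colors [1, 2, 3] — all 3 colors blocked. Contradiction.
The forced assignments end in a contradiction, so G has no proper 3-coloring (χ ≥ 4).

No, G is not 3-colorable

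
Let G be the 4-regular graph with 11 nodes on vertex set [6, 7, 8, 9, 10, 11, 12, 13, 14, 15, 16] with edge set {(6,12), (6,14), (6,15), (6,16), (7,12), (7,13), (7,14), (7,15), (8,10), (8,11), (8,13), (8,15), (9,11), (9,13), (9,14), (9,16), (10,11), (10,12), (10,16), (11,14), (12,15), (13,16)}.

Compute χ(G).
Clique number ω(G) = 3 (lower bound: χ ≥ ω).
The clique on [6, 12, 15] has size 3, forcing χ ≥ 3, and the coloring below uses 3 colors, so χ(G) = 3.
A valid 3-coloring: color 1: [10, 13, 14, 15]; color 2: [6, 7, 8, 9]; color 3: [11, 12, 16].

χ(G) = 3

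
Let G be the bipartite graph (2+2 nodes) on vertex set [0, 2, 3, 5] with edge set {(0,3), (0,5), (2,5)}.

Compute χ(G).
χ(G) = 2

Clique number ω(G) = 2 (lower bound: χ ≥ ω).
The graph is bipartite (no odd cycle), so 2 colors suffice: χ(G) = 2.
A valid 2-coloring: color 1: [0, 2]; color 2: [3, 5].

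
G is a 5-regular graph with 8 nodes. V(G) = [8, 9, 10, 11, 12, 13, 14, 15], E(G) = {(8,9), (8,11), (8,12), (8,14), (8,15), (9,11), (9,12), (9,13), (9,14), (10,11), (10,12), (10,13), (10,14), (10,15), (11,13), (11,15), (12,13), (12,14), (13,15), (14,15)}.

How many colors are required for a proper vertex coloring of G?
Clique number ω(G) = 4 (lower bound: χ ≥ ω).
The clique on [8, 9, 12, 14] has size 4, forcing χ ≥ 4, and the coloring below uses 4 colors, so χ(G) = 4.
A valid 4-coloring: color 1: [11, 14]; color 2: [8, 13]; color 3: [9, 10]; color 4: [12, 15].

χ(G) = 4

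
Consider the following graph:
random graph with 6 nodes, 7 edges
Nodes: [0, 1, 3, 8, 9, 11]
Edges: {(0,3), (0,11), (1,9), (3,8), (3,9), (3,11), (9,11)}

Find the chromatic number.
Clique number ω(G) = 3 (lower bound: χ ≥ ω).
The clique on [0, 3, 11] has size 3, forcing χ ≥ 3, and the coloring below uses 3 colors, so χ(G) = 3.
A valid 3-coloring: color 1: [1, 3]; color 2: [8, 11]; color 3: [0, 9].

χ(G) = 3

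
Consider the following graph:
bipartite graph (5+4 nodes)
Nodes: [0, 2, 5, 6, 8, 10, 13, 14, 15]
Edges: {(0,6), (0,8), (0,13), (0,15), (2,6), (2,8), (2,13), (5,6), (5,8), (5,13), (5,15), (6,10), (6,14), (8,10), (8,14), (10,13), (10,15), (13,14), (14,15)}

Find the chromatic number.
Clique number ω(G) = 2 (lower bound: χ ≥ ω).
The graph is bipartite (no odd cycle), so 2 colors suffice: χ(G) = 2.
A valid 2-coloring: color 1: [6, 8, 13, 15]; color 2: [0, 2, 5, 10, 14].

χ(G) = 2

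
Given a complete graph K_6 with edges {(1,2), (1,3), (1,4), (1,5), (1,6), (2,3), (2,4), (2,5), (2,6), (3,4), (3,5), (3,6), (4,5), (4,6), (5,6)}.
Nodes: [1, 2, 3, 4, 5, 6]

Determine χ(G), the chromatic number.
χ(G) = 6

Clique number ω(G) = 6 (lower bound: χ ≥ ω).
The clique on [1, 2, 3, 4, 5, 6] has size 6, forcing χ ≥ 6, and the coloring below uses 6 colors, so χ(G) = 6.
A valid 6-coloring: color 1: [3]; color 2: [1]; color 3: [6]; color 4: [4]; color 5: [2]; color 6: [5].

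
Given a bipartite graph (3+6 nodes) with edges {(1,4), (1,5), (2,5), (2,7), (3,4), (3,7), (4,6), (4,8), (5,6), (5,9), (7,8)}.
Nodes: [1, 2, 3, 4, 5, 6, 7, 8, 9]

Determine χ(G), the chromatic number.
Clique number ω(G) = 2 (lower bound: χ ≥ ω).
The graph is bipartite (no odd cycle), so 2 colors suffice: χ(G) = 2.
A valid 2-coloring: color 1: [4, 5, 7]; color 2: [1, 2, 3, 6, 8, 9].

χ(G) = 2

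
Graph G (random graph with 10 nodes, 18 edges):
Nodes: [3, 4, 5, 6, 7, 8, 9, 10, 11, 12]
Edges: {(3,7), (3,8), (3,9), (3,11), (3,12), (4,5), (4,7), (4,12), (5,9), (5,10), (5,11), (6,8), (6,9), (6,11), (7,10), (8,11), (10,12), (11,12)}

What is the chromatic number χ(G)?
χ(G) = 3

Clique number ω(G) = 3 (lower bound: χ ≥ ω).
The clique on [3, 8, 11] has size 3, forcing χ ≥ 3, and the coloring below uses 3 colors, so χ(G) = 3.
A valid 3-coloring: color 1: [3, 5, 6]; color 2: [4, 9, 10, 11]; color 3: [7, 8, 12].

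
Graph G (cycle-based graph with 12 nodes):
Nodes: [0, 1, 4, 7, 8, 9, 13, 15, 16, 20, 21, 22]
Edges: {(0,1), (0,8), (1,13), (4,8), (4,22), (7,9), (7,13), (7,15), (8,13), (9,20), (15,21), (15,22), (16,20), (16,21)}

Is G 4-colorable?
A valid 4-coloring: color 1: [1, 7, 8, 20, 21, 22]; color 2: [0, 4, 9, 13, 15, 16].
(χ(G) = 2 ≤ 4.)

Yes, G is 4-colorable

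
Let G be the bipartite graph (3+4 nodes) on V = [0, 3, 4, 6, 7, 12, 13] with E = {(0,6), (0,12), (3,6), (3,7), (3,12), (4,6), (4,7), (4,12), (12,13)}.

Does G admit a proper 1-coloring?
No, G is not 1-colorable

Edge (0,12) forces its endpoints to differ, so 1 color is not enough.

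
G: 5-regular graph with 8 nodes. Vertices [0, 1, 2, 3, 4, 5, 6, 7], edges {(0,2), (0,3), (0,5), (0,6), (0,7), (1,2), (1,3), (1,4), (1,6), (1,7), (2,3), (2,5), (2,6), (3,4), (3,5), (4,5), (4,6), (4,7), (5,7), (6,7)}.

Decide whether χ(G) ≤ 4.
Yes, G is 4-colorable

A valid 4-coloring: color 1: [1, 5]; color 2: [3, 6]; color 3: [0, 4]; color 4: [2, 7].
(χ(G) = 4 ≤ 4.)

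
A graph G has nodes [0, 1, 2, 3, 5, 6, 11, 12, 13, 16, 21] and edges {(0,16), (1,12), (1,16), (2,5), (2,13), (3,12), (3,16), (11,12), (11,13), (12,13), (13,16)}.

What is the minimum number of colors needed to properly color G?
χ(G) = 3

Clique number ω(G) = 3 (lower bound: χ ≥ ω).
The clique on [11, 12, 13] has size 3, forcing χ ≥ 3, and the coloring below uses 3 colors, so χ(G) = 3.
A valid 3-coloring: color 1: [0, 1, 3, 5, 6, 13, 21]; color 2: [2, 12, 16]; color 3: [11].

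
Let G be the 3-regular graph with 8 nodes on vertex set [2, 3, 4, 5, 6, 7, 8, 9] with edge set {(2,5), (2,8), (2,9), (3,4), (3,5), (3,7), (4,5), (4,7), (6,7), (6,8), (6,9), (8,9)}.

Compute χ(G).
Clique number ω(G) = 3 (lower bound: χ ≥ ω).
The clique on [2, 8, 9] has size 3, forcing χ ≥ 3, and the coloring below uses 3 colors, so χ(G) = 3.
A valid 3-coloring: color 1: [2, 4, 6]; color 2: [5, 7, 9]; color 3: [3, 8].

χ(G) = 3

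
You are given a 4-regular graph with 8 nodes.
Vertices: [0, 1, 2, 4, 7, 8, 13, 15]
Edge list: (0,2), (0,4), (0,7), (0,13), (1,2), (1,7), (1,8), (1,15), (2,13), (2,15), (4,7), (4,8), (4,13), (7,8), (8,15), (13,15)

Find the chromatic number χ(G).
Clique number ω(G) = 3 (lower bound: χ ≥ ω).
Suppose a proper 3-coloring c exists. The clique [0, 2, 13] takes 3 distinct colors; by symmetry let c(0) = 1, c(2) = 2, c(13) = 3.
- Vertex 4: neighbors [0, 13] already have colors [1, 3] ⇒ c(4) = 2.
- Vertex 7: neighbors [0, 4] already have colors [1, 2] ⇒ c(7) = 3.
- Vertex 1: neighbors [2, 7] already have colors [2, 3] ⇒ c(1) = 1.
- Vertex 8: neighbors [1, 4, 7] already have colors [1, 2, 3] — all 3 colors blocked. Contradiction.
The forced assignments end in a contradiction, so G has no proper 3-coloring (χ ≥ 4).
The coloring below uses 4 colors, so χ(G) = 4.
A valid 4-coloring: color 1: [8, 13]; color 2: [2, 4]; color 3: [0, 1]; color 4: [7, 15].

χ(G) = 4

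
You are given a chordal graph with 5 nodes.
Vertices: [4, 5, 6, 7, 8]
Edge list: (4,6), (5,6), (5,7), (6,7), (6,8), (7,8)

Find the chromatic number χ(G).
Clique number ω(G) = 3 (lower bound: χ ≥ ω).
The clique on [6, 7, 8] has size 3, forcing χ ≥ 3, and the coloring below uses 3 colors, so χ(G) = 3.
A valid 3-coloring: color 1: [6]; color 2: [4, 7]; color 3: [5, 8].

χ(G) = 3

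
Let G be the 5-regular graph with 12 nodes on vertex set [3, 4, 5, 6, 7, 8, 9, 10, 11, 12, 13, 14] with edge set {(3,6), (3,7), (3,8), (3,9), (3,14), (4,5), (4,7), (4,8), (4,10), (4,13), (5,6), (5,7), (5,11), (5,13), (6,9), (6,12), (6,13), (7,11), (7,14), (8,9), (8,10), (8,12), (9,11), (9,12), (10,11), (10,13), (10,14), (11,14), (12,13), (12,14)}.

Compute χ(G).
Clique number ω(G) = 3 (lower bound: χ ≥ ω).
Suppose a proper 3-coloring c exists. The clique [3, 6, 9] takes 3 distinct colors; by symmetry let c(3) = 1, c(6) = 2, c(9) = 3.
- Vertex 8: neighbors [3, 9] already have colors [1, 3] ⇒ c(8) = 2.
- Vertex 12: neighbors [6, 9] already have colors [2, 3] ⇒ c(12) = 1.
- Vertex 13: neighbors [12, 6] already have colors [1, 2] ⇒ c(13) = 3.
- Vertex 4: neighbors [8, 13] already have colors [2, 3] ⇒ c(4) = 1.
- Vertex 5: neighbors [4, 6, 13] already have colors [1, 2, 3] — all 3 colors blocked. Contradiction.
The forced assignments end in a contradiction, so G has no proper 3-coloring (χ ≥ 4).
The coloring below uses 4 colors, so χ(G) = 4.
A valid 4-coloring: color 1: [6, 8, 11]; color 2: [3, 5, 10, 12]; color 3: [7, 9, 13]; color 4: [4, 14].

χ(G) = 4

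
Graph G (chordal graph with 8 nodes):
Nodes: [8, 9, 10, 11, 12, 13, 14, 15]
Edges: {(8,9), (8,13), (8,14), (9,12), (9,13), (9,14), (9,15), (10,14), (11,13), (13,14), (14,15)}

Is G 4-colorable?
A valid 4-coloring: color 1: [9, 10, 11]; color 2: [12, 14]; color 3: [13, 15]; color 4: [8].
(χ(G) = 4 ≤ 4.)

Yes, G is 4-colorable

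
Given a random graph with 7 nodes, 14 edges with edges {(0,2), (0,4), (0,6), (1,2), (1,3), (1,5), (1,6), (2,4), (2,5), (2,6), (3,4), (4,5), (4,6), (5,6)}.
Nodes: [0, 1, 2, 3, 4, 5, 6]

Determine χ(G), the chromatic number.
Clique number ω(G) = 4 (lower bound: χ ≥ ω).
The clique on [1, 2, 5, 6] has size 4, forcing χ ≥ 4, and the coloring below uses 4 colors, so χ(G) = 4.
A valid 4-coloring: color 1: [1, 4]; color 2: [3, 6]; color 3: [2]; color 4: [0, 5].

χ(G) = 4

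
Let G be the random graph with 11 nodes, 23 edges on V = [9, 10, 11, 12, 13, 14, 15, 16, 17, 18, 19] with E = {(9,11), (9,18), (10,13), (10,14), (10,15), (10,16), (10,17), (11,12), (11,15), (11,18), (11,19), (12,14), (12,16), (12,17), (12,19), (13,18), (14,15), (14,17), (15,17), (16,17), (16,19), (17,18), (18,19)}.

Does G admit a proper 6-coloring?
Yes, G is 6-colorable

A valid 6-coloring: color 1: [11, 13, 17]; color 2: [10, 12, 18]; color 3: [9, 14, 19]; color 4: [15, 16].
(χ(G) = 4 ≤ 6.)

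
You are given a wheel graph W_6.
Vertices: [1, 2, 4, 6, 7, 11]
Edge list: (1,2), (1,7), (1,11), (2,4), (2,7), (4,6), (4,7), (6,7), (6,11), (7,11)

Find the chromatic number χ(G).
χ(G) = 4

Clique number ω(G) = 3 (lower bound: χ ≥ ω).
Odd cycle [2, 1, 11, 6, 4] needs 3 colors (χ ≥ 3).
Vertex 7 is adjacent to every vertex of [1, 2, 4, 6, 11], which already need 3 colors among themselves, so 7 needs a new color (χ ≥ 4).
The coloring below uses 4 colors, so χ(G) = 4.
A valid 4-coloring: color 1: [7]; color 2: [2, 6]; color 3: [1, 4]; color 4: [11].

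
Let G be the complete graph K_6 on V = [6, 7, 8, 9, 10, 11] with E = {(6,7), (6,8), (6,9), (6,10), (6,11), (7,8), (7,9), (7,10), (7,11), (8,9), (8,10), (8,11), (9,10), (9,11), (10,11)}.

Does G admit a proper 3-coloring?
No, G is not 3-colorable

The clique on vertices [6, 7, 8, 9, 10, 11] has size 6 > 3, so it alone needs 6 colors.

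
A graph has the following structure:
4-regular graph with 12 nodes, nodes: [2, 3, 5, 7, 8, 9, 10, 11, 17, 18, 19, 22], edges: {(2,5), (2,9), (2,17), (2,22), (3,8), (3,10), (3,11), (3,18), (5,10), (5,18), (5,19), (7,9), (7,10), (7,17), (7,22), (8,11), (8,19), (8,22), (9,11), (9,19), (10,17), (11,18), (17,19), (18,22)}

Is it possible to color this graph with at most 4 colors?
A valid 4-coloring: color 1: [3, 5, 9, 17, 22]; color 2: [2, 7, 8, 18]; color 3: [10, 11, 19].
(χ(G) = 3 ≤ 4.)

Yes, G is 4-colorable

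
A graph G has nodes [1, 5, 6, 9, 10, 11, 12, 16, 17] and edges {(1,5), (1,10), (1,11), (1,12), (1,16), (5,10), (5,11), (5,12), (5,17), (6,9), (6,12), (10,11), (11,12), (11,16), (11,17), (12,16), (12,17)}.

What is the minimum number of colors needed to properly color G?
χ(G) = 4

Clique number ω(G) = 4 (lower bound: χ ≥ ω).
The clique on [1, 5, 10, 11] has size 4, forcing χ ≥ 4, and the coloring below uses 4 colors, so χ(G) = 4.
A valid 4-coloring: color 1: [6, 11]; color 2: [9, 10, 12]; color 3: [1, 17]; color 4: [5, 16].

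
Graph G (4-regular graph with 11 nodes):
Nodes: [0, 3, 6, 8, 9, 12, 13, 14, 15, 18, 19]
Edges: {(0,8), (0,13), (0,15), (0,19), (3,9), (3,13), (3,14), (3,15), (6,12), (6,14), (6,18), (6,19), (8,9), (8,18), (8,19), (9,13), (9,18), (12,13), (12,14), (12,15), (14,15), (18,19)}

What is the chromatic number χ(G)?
χ(G) = 3

Clique number ω(G) = 3 (lower bound: χ ≥ ω).
The clique on [0, 8, 19] has size 3, forcing χ ≥ 3, and the coloring below uses 3 colors, so χ(G) = 3.
A valid 3-coloring: color 1: [0, 3, 12, 18]; color 2: [9, 14, 19]; color 3: [6, 8, 13, 15].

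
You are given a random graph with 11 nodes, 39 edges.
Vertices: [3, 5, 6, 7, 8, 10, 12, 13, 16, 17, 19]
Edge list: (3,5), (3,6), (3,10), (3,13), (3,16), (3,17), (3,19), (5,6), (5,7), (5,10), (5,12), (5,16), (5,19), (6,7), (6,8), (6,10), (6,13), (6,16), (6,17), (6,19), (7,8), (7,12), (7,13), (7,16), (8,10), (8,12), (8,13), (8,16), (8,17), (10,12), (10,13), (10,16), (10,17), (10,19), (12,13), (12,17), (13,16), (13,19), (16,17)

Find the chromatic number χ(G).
χ(G) = 5

Clique number ω(G) = 5 (lower bound: χ ≥ ω).
The clique on [6, 8, 10, 16, 17] has size 5, forcing χ ≥ 5, and the coloring below uses 5 colors, so χ(G) = 5.
A valid 5-coloring: color 1: [6, 12]; color 2: [7, 10]; color 3: [16, 19]; color 4: [5, 13, 17]; color 5: [3, 8].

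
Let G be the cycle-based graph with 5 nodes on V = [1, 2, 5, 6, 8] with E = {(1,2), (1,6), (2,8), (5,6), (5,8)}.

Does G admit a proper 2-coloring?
Odd cycle [8, 5, 6, 1, 2] needs 3 colors (χ ≥ 3).
Hence χ(G) ≥ 3 > 2, so no proper 2-coloring exists.

No, G is not 2-colorable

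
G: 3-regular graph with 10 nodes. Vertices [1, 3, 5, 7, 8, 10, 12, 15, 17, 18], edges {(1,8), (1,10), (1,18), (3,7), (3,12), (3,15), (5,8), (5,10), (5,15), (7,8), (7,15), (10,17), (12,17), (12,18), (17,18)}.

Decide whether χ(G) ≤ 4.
A valid 4-coloring: color 1: [1, 5, 7, 12]; color 2: [8, 10, 15, 18]; color 3: [3, 17].
(χ(G) = 3 ≤ 4.)

Yes, G is 4-colorable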